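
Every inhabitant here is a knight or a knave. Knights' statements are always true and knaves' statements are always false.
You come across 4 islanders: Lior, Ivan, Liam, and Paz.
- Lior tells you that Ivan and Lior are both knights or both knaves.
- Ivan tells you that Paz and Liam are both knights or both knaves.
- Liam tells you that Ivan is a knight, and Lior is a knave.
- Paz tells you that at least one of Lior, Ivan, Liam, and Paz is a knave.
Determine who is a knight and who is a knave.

Lior is a knave, Ivan is a knight, Liam is a knight, and Paz is a knight.

Lior is a knave, so "Ivan and Lior are both knights or both knaves" must be False — and it is.
Ivan is a knight; "Paz and Liam are both knights or both knaves" is True, as required.
As a knight, Liam's statement "Ivan is a knight, and Lior is a knave" should be True; it is.
Paz (knight): "at least one of Lior, Ivan, Liam, and Paz is a knave" — True. ✓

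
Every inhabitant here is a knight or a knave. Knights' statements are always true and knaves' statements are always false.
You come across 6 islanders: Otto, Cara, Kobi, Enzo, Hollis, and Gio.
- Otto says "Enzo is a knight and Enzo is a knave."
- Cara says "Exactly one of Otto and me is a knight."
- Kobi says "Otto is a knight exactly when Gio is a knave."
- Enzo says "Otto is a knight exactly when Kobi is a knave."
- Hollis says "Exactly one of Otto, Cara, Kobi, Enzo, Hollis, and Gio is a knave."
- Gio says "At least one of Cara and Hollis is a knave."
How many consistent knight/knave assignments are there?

2

Consistent assignments:
  Otto=knave, Cara=knight, Kobi=knight, Enzo=knight, Hollis=knave, Gio=knight
  Otto=knave, Cara=knave, Kobi=knight, Enzo=knight, Hollis=knave, Gio=knight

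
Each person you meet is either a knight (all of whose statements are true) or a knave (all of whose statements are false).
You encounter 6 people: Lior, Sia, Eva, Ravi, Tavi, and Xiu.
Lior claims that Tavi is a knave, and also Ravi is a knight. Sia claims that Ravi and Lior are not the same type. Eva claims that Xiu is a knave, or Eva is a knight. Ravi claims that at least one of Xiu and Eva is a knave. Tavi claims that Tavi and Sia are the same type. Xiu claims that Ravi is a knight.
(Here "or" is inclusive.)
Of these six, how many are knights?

The unique consistent assignment is Lior=knave, Sia=knight, Eva=knave, Ravi=knight, Tavi=knight, Xiu=knight.
That has 4 knights.

4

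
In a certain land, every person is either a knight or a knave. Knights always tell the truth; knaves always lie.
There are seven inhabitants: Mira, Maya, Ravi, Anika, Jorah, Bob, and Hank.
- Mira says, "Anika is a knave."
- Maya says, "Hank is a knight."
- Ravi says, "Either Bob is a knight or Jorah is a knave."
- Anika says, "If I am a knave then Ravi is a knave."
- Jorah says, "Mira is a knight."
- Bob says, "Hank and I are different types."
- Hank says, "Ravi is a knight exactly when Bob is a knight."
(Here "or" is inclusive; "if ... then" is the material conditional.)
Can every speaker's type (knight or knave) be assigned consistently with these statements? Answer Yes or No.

One consistent assignment: Mira=knave, Maya=knave, Ravi=knight, Anika=knight, Jorah=knave, Bob=knave, Hank=knave.

Yes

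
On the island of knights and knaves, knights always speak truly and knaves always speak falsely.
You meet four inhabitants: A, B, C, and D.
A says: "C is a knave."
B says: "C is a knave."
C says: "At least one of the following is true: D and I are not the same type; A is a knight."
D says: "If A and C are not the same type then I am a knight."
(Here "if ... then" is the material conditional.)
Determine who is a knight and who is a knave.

Knights: C. Knaves: A, B, and D.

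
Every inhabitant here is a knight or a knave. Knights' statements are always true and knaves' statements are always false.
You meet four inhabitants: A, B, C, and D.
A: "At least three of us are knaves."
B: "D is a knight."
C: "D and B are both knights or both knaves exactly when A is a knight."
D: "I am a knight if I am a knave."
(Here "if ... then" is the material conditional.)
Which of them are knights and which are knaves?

Knights: B and D. Knaves: A and C.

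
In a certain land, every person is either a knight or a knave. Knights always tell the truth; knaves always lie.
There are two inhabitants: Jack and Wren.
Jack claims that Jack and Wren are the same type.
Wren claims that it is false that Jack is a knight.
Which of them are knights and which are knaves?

Jack is a knave; "Jack and Wren are the same type" is False, as required.
Since Wren is a knight, "it is false that Jack is a knight" needs to be true, which holds.

Jack is a knave and Wren is a knight.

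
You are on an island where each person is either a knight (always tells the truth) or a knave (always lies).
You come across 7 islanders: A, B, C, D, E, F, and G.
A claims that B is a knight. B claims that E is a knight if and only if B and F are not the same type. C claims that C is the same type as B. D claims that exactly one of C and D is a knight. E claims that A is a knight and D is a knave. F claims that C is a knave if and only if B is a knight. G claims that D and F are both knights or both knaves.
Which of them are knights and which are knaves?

A is a knight, and the claim "B is a knight" is indeed true.
B is a knight, so "E is a knight if and only if B and F are not the same type" must be true — and it is.
C is a knave, so "C is the same type as B" must be false — and it is.
D is a knight, and the claim "exactly one of C and D is a knight" is indeed true.
E is a knave, and the claim "A is a knight and D is a knave" is indeed false.
F is a knight, so "C is a knave if and only if B is a knight" must be true — and it is.
G is a knight; "D and F are both knights or both knaves" is true, as required.

Knights: A, B, D, F, and G. Knaves: C and E.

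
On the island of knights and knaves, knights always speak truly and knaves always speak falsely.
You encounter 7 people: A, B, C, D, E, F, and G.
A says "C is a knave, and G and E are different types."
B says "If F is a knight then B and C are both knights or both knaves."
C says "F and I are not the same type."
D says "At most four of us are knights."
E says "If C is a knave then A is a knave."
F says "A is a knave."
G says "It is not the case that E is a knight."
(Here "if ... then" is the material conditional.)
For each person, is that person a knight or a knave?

A is a knight, so "C is a knave, and G and E are different types" must be true — and it is.
B (knight): "if F is a knight then B and C are both knights or both knaves" — true. ✓
As a knave, C's statement "F and I are not the same type" should be false; it is.
D is a knight; "at most four of us are knights" is true, as required.
E (knave): "if C is a knave then A is a knave" — false. ✓
F is a knave, and the claim "A is a knave" is indeed false.
G is a knight, so "it is not the case that E is a knight" must be true — and it is.

A is a knight, B is a knight, C is a knave, D is a knight, E is a knave, F is a knave, and G is a knight.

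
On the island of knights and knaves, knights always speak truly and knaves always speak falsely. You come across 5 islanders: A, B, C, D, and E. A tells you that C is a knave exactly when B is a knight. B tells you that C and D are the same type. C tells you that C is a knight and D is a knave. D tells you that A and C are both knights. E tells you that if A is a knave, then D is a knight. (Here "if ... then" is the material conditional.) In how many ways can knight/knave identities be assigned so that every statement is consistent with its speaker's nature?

1

Consistent assignments:
  A=knight, B=knight, C=knave, D=knave, E=knight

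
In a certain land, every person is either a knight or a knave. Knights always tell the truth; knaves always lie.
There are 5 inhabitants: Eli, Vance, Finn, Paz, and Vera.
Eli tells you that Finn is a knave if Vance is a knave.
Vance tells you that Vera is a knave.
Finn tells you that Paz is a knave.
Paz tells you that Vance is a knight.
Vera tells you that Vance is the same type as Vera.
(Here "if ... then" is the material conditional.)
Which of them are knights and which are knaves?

Suppose Eli is a knave. Then Eli's statement "Finn is a knave if Vance is a knave" would have to be false. Checking the 16 ways to assign the others, none is consistent with every speaker.
(For instance, with Vance=knight, Finn=knave, Paz=knight, Vera=knave, Eli's claim "Finn is a knave if Vance is a knave" comes out true where it would need to be false.)
So Eli must be a knight, making "Finn is a knave if Vance is a knave" true. Taking Eli=knight, Vance=knight, Finn=knave, Paz=knight, Vera=knave, each remaining statement checks out:
  Vance (knight): "Vera is a knave" — true. ✓
  Finn (knave): "Paz is a knave" — false. ✓
  Paz (knight): "Vance is a knight" — true. ✓
  Vera (knave): "Vance is the same type as Vera" — false. ✓
This is the unique consistent assignment.

Knights: Eli, Vance, and Paz. Knaves: Finn and Vera.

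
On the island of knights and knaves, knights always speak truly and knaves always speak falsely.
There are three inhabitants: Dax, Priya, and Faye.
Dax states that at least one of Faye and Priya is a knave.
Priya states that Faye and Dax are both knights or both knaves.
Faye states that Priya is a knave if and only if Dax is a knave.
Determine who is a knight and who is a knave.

Dax (knight): "at least one of Faye and Priya is a knave" — True. ✓
Since Priya is a knave, "Faye and Dax are both knights or both knaves" needs to be False, which holds.
Since Faye is a knave, "Priya is a knave if and only if Dax is a knave" needs to be False, which holds.

Dax is a knight, Priya is a knave, and Faye is a knave.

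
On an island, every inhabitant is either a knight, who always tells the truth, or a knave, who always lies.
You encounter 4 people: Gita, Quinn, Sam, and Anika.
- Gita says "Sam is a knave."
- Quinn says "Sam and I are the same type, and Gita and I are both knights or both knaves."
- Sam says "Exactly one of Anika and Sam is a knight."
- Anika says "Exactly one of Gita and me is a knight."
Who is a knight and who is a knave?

Suppose Gita is a knight. Then Gita's statement "Sam is a knave" would have to be true. Checking the 8 ways to assign the others, none is consistent with every speaker.
(For instance, with Quinn=knave, Sam=knight, Anika=knave, Gita's claim "Sam is a knave" comes out false where it would need to be true.)
So Gita must be a knave, making "Sam is a knave" false. Taking Gita=knave, Quinn=knave, Sam=knight, Anika=knave, each remaining statement checks out:
  Quinn (knave): "Sam and I are the same type, and Gita and I are both knights or both knaves" — false. ✓
  Sam (knight): "exactly one of Anika and Sam is a knight" — true. ✓
  Anika (knave): "exactly one of Gita and me is a knight" — false. ✓
This is the unique consistent assignment.

Gita is a knave, Quinn is a knave, Sam is a knight, and Anika is a knave.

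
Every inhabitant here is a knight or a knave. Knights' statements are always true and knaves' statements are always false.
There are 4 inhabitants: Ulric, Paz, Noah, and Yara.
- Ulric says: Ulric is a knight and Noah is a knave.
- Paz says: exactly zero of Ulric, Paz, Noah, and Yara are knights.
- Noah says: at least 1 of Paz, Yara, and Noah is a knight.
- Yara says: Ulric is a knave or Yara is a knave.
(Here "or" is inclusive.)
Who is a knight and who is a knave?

Ulric is a knave, Paz is a knave, Noah is a knight, and Yara is a knight.

As a knave, Ulric's statement "Ulric is a knight and Noah is a knave" should be false; it is.
Paz is a knave, and the claim "exactly zero of Ulric, Paz, Noah, and Yara are knights" is indeed false.
Since Noah is a knight, "at least 1 of Paz, Yara, and Noah is a knight" needs to be True, which holds.
Since Yara is a knight, "Ulric is a knave or Yara is a knave" needs to be True, which holds.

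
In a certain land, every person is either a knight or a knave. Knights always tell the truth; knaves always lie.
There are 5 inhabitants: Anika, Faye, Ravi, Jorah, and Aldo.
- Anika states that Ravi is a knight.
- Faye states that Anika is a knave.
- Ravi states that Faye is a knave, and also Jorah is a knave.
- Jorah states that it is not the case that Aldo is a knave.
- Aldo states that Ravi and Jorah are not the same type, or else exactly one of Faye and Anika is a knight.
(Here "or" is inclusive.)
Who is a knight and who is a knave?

Anika is a knave, Faye is a knight, Ravi is a knave, Jorah is a knight, and Aldo is a knight.

Anika is a knave; "Ravi is a knight" is false, as required.
Faye is a knight, so "Anika is a knave" must be true — and it is.
Ravi is a knave; "Faye is a knave, and also Jorah is a knave" is false, as required.
Jorah (knight): "it is not the case that Aldo is a knave" — true. ✓
Aldo is a knight, so "Ravi and Jorah are not the same type, or else exactly one of Faye and Anika is a knight" must be true — and it is.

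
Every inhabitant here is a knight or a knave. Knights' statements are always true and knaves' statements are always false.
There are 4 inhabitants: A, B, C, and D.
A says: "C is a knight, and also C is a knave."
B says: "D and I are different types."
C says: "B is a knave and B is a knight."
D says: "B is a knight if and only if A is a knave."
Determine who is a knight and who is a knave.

Knights: none. Knaves: A, B, C, and D.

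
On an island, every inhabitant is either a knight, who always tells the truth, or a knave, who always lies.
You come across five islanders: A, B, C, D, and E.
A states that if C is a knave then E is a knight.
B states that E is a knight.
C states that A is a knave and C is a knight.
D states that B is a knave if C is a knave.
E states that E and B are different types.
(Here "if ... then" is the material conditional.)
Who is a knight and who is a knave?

Knights: D. Knaves: A, B, C, and E.

A is a knave; "if C is a knave then E is a knight" is false, as required.
As a knave, B's statement "E is a knight" should be false; it is.
C is a knave; "A is a knave and C is a knight" is false, as required.
D (knight): "B is a knave if C is a knave" — True. ✓
E is a knave; "E and B are different types" is false, as required.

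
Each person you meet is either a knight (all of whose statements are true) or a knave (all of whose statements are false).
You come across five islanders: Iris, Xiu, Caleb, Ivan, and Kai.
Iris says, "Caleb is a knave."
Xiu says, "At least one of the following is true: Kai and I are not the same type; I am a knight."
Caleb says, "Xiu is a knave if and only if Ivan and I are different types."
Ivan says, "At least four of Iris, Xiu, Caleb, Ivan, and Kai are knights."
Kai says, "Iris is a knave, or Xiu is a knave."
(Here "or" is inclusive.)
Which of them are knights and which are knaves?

Iris is a knave, Xiu is a knight, Caleb is a knight, Ivan is a knight, and Kai is a knight.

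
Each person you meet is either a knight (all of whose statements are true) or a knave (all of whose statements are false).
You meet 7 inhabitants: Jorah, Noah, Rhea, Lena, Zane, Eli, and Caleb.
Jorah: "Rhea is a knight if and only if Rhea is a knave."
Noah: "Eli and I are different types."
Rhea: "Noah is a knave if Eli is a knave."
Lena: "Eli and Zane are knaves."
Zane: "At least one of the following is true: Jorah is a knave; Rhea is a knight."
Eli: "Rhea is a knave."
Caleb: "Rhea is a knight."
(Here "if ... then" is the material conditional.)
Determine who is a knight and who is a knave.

Jorah (knave): "Rhea is a knight if and only if Rhea is a knave" — false. ✓
Noah is a knave, and the claim "Eli and I are different types" is indeed false.
As a knight, Rhea's statement "Noah is a knave if Eli is a knave" should be True; it is.
Lena is a knave, so "Eli and Zane are knaves" must be false — and it is.
Zane is a knight; "at least one of the following is true: Jorah is a knave; Rhea is a knight" is True, as required.
Eli is a knave, and the claim "Rhea is a knave" is indeed false.
Since Caleb is a knight, "Rhea is a knight" needs to be True, which holds.

Jorah is a knave, Noah is a knave, Rhea is a knight, Lena is a knave, Zane is a knight, Eli is a knave, and Caleb is a knight.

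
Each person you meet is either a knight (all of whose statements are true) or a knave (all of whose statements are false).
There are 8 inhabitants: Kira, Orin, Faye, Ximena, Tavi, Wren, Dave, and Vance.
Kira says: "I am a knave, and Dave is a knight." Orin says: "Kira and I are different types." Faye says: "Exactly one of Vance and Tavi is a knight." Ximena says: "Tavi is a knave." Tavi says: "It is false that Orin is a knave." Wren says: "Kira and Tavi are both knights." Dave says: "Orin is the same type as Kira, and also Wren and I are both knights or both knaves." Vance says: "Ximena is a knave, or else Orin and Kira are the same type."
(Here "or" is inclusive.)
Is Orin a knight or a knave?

Consistent assignments: {Kira=knave, Orin=knight, Faye=knave, Ximena=knave, Tavi=knight, Wren=knave, Dave=knave, Vance=knight}
In every consistent assignment, Orin is a knight.

Orin is a knight.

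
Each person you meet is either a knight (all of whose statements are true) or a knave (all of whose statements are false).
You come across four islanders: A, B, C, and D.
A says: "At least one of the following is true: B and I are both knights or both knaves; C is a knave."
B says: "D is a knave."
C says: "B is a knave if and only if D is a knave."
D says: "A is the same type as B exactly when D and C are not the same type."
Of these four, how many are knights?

2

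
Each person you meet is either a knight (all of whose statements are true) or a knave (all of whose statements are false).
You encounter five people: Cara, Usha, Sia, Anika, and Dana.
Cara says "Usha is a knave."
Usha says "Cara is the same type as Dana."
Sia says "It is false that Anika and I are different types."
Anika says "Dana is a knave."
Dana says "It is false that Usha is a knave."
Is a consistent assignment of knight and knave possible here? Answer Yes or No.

One consistent assignment: Cara=knight, Usha=knave, Sia=knight, Anika=knight, Dana=knave.

Yes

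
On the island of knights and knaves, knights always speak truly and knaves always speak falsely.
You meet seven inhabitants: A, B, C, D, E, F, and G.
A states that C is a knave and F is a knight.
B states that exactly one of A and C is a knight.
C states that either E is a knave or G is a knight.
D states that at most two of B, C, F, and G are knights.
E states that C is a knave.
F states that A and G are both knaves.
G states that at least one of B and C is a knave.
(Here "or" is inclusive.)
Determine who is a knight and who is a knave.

A is a knave; "C is a knave and F is a knight" is false, as required.
B is a knight; "exactly one of A and C is a knight" is true, as required.
As a knight, C's statement "either E is a knave or G is a knight" should be true; it is.
D is a knave; "at most two of B, C, F, and G are knights" is false, as required.
Since E is a knave, "C is a knave" needs to be false, which holds.
F is a knight, so "A and G are both knaves" must be true — and it is.
Since G is a knave, "at least one of B and C is a knave" needs to be false, which holds.

A is a knave, B is a knight, C is a knight, D is a knave, E is a knave, F is a knight, and G is a knave.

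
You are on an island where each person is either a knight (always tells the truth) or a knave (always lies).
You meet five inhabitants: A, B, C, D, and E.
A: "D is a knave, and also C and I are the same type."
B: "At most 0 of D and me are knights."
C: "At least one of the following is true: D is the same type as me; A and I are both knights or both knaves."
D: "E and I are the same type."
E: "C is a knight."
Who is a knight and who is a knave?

Knights: C, D, and E. Knaves: A and B.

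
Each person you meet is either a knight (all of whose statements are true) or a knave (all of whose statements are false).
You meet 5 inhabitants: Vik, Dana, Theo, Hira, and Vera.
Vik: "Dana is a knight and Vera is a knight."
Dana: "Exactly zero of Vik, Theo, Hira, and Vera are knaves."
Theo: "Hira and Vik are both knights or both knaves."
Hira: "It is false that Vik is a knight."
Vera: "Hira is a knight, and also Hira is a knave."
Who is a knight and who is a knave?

Since Vik is a knave, "Dana is a knight and Vera is a knight" needs to be false, which holds.
Dana is a knave; "exactly zero of Vik, Theo, Hira, and Vera are knaves" is false, as required.
Theo (knave): "Hira and Vik are both knights or both knaves" — false. ✓
Hira (knight): "it is false that Vik is a knight" — True. ✓
Vera is a knave; "Hira is a knight, and also Hira is a knave" is false, as required.

Knights: Hira. Knaves: Vik, Dana, Theo, and Vera.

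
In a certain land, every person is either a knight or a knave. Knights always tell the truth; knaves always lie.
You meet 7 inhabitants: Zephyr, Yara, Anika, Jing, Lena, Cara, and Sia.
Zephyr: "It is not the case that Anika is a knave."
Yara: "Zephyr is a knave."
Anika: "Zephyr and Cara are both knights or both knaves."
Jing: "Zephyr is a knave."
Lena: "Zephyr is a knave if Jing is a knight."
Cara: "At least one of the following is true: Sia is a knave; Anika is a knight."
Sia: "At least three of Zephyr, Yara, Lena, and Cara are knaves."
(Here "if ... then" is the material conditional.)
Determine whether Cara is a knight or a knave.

Cara is a knight.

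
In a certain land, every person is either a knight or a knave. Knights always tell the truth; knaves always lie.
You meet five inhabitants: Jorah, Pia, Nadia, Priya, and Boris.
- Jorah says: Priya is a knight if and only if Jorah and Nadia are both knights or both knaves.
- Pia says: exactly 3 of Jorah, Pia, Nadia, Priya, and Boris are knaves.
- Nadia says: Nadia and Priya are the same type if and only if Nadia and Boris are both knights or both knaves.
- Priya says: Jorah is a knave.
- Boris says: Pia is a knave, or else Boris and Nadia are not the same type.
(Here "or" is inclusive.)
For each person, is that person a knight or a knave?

Suppose Jorah is a knight. Then Jorah's statement "Priya is a knight if and only if Jorah and Nadia are both knights or both knaves" would have to be true. Checking the 16 ways to assign the others, none is consistent with every speaker.
(For instance, with Pia=knave, Nadia=knight, Priya=knight, Boris=knight, Priya's claim "Jorah is a knave" comes out false where it would need to be true.)
So Jorah must be a knave, making "Priya is a knight if and only if Jorah and Nadia are both knights or both knaves" false. Taking Jorah=knave, Pia=knave, Nadia=knight, Priya=knight, Boris=knight, each remaining statement checks out:
  Pia (knave): "exactly 3 of Jorah, Pia, Nadia, Priya, and Boris are knaves" — false. ✓
  Nadia (knight): "Nadia and Priya are the same type if and only if Nadia and Boris are both knights or both knaves" — true. ✓
  Priya (knight): "Jorah is a knave" — true. ✓
  Boris (knight): "Pia is a knave, or else Boris and Nadia are not the same type" — true. ✓
This is the unique consistent assignment.

Knights: Nadia, Priya, and Boris. Knaves: Jorah and Pia.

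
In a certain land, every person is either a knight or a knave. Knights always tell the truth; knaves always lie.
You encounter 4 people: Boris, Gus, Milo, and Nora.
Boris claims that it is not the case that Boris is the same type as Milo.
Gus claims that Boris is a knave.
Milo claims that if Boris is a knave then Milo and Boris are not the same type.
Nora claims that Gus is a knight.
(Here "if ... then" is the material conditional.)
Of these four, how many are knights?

The unique consistent assignment is Boris=knave, Gus=knight, Milo=knave, Nora=knight.
That has 2 knights.

2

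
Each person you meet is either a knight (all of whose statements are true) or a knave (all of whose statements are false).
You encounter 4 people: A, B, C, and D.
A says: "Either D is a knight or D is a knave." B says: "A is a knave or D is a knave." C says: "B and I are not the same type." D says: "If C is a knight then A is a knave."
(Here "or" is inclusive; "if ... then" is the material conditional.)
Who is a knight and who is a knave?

A is a knight, B is a knave, C is a knave, and D is a knight.

Suppose A is a knave. Then A's statement "either D is a knight or D is a knave" would have to be false. Checking the 8 ways to assign the others, none is consistent with every speaker.
(For instance, with B=knave, C=knave, D=knight, A's claim "either D is a knight or D is a knave" comes out true where it would need to be false.)
So A must be a knight, making "either D is a knight or D is a knave" true. Taking A=knight, B=knave, C=knave, D=knight, each remaining statement checks out:
  B (knave): "A is a knave or D is a knave" — false. ✓
  C (knave): "B and I are not the same type" — false. ✓
  D (knight): "if C is a knight then A is a knave" — true. ✓
This is the unique consistent assignment.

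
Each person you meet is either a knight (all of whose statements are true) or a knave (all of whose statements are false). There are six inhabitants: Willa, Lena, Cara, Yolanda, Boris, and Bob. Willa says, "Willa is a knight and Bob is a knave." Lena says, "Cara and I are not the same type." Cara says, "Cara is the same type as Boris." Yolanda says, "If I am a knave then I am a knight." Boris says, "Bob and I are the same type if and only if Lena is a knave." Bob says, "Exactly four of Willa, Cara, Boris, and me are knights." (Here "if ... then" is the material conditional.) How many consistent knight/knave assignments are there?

4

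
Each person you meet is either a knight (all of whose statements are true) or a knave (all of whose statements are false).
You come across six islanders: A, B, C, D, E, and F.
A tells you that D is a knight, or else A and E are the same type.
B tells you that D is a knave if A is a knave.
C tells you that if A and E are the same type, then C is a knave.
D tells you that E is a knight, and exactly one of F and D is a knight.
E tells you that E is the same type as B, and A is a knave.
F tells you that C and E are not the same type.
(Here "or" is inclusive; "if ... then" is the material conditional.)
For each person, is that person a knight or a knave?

Knights: B, C, and E. Knaves: A, D, and F.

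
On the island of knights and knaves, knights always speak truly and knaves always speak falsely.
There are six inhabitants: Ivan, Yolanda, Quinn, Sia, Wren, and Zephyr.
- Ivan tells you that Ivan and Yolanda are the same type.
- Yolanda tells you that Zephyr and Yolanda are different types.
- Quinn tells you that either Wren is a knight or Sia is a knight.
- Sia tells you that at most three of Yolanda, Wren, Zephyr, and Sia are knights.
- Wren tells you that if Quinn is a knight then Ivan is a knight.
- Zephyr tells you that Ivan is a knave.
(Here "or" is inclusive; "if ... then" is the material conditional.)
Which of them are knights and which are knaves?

Ivan is a knight; "Ivan and Yolanda are the same type" is true, as required.
Yolanda (knight): "Zephyr and Yolanda are different types" — true. ✓
Quinn is a knight, so "either Wren is a knight or Sia is a knight" must be true — and it is.
Sia is a knight; "at most three of Yolanda, Wren, Zephyr, and Sia are knights" is true, as required.
Wren is a knight, and the claim "if Quinn is a knight then Ivan is a knight" is indeed true.
Since Zephyr is a knave, "Ivan is a knave" needs to be false, which holds.

Ivan is a knight, Yolanda is a knight, Quinn is a knight, Sia is a knight, Wren is a knight, and Zephyr is a knave.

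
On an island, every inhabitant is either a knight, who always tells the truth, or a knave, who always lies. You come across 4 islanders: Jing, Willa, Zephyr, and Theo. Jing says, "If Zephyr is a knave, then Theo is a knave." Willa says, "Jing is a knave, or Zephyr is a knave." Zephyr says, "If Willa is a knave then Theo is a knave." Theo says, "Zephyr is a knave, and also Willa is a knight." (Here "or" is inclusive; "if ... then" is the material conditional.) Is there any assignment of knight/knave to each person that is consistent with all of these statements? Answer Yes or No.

One consistent assignment: Jing=knight, Willa=knave, Zephyr=knight, Theo=knave.

Yes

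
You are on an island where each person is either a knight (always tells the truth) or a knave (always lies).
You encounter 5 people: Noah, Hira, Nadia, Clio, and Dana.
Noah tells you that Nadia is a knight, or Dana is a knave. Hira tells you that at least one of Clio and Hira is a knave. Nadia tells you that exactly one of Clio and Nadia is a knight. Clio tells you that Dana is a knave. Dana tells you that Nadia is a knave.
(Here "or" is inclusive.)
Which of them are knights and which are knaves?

Noah is a knave, Hira is a knight, Nadia is a knave, Clio is a knave, and Dana is a knight.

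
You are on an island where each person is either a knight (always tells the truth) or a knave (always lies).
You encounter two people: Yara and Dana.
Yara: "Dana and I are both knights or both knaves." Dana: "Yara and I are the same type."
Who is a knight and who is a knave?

Yara is a knight, and the claim "Dana and I are both knights or both knaves" is indeed True.
As a knight, Dana's statement "Yara and I are the same type" should be True; it is.

Knights: Yara and Dana. Knaves: none.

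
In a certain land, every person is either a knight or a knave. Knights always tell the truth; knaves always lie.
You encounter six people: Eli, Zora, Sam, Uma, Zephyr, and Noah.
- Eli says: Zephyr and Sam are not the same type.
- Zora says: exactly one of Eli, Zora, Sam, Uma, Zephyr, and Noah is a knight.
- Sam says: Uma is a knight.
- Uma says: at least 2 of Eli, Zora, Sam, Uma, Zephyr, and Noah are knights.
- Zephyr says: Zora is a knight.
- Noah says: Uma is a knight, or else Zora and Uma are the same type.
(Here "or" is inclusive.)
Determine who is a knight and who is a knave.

Eli is a knight, Zora is a knave, Sam is a knight, Uma is a knight, Zephyr is a knave, and Noah is a knight.

Since Eli is a knight, "Zephyr and Sam are not the same type" needs to be True, which holds.
Zora is a knave, so "exactly one of Eli, Zora, Sam, Uma, Zephyr, and Noah is a knight" must be False — and it is.
Sam is a knight, and the claim "Uma is a knight" is indeed True.
Uma is a knight, and the claim "at least 2 of Eli, Zora, Sam, Uma, Zephyr, and Noah are knights" is indeed True.
Since Zephyr is a knave, "Zora is a knight" needs to be False, which holds.
Noah is a knight, and the claim "Uma is a knight, or else Zora and Uma are the same type" is indeed True.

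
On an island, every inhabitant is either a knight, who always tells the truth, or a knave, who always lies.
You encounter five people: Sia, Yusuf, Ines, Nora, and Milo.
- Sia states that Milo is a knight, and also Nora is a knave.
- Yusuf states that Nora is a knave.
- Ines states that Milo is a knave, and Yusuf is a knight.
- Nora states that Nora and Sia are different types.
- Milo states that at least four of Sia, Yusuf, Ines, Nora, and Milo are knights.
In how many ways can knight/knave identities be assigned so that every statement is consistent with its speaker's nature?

Consistent assignments:
  Sia=knave, Yusuf=knight, Ines=knight, Nora=knave, Milo=knave
  Sia=knave, Yusuf=knave, Ines=knave, Nora=knight, Milo=knave

2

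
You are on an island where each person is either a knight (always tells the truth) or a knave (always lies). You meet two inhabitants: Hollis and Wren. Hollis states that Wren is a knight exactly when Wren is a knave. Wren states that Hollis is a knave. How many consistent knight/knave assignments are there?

1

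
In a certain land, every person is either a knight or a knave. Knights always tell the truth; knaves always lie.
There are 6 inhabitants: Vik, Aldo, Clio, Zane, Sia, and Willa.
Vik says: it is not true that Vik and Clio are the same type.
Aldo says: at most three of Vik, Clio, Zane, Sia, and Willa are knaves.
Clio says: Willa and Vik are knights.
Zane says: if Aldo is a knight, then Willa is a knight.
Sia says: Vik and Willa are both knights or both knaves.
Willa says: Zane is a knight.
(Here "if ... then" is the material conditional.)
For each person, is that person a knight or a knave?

Vik is a knave, and the claim "it is not true that Vik and Clio are the same type" is indeed false.
Aldo is a knight, so "at most three of Vik, Clio, Zane, Sia, and Willa are knaves" must be True — and it is.
Clio is a knave; "Willa and Vik are knights" is false, as required.
Zane is a knight, so "if Aldo is a knight, then Willa is a knight" must be True — and it is.
Sia is a knave; "Vik and Willa are both knights or both knaves" is false, as required.
Willa is a knight; "Zane is a knight" is True, as required.

Vik is a knave, Aldo is a knight, Clio is a knave, Zane is a knight, Sia is a knave, and Willa is a knight.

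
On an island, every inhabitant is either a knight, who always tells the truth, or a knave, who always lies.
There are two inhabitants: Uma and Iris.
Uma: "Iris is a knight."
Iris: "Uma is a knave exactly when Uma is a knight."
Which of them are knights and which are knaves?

Uma is a knave and Iris is a knave.

Suppose Uma is a knight. Then Uma's statement "Iris is a knight" would have to be true. Checking the 2 ways to assign the others, none is consistent with every speaker.
(For instance, with Iris=knave, Uma's claim "Iris is a knight" comes out false where it would need to be true.)
So Uma must be a knave, making "Iris is a knight" false. Taking Uma=knave, Iris=knave, each remaining statement checks out:
  Iris (knave): "Uma is a knave exactly when Uma is a knight" — false. ✓
This is the unique consistent assignment.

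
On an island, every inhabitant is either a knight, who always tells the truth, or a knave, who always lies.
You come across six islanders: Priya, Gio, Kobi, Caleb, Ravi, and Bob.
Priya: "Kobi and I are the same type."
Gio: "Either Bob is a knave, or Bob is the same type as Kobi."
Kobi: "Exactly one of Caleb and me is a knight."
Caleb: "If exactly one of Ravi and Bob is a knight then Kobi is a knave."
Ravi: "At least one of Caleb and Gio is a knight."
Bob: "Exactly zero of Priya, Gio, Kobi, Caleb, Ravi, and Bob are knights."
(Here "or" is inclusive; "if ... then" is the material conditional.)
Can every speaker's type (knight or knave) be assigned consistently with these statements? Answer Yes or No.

One consistent assignment: Priya=knight, Gio=knight, Kobi=knight, Caleb=knave, Ravi=knight, Bob=knave.

Yes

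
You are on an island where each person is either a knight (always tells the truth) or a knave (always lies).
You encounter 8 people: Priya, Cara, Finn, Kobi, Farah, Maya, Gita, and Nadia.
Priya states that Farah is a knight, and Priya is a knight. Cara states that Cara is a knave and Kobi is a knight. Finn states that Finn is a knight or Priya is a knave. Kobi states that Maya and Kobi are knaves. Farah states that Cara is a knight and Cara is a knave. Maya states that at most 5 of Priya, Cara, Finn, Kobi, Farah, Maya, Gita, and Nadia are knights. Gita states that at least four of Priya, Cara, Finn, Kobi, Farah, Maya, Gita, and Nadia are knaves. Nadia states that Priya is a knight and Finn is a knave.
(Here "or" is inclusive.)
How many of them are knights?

The unique consistent assignment is Priya=knave, Cara=knave, Finn=knight, Kobi=knave, Farah=knave, Maya=knight, Gita=knight, Nadia=knave.
That has 3 knights.

3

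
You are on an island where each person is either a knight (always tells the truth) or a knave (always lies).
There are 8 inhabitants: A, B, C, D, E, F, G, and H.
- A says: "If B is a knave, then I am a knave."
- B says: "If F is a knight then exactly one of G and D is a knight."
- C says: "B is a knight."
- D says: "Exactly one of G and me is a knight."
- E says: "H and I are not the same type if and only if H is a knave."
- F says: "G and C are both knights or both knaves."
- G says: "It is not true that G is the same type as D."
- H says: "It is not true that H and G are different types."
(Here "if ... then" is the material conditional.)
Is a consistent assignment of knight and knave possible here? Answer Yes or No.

No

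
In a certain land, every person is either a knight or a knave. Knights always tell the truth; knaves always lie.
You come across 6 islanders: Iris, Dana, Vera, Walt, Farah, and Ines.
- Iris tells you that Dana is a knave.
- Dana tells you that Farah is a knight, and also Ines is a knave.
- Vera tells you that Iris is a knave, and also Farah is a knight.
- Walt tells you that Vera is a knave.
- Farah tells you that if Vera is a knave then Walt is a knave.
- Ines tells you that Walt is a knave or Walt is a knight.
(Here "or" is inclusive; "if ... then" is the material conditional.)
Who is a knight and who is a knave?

Iris is a knight, so "Dana is a knave" must be True — and it is.
Since Dana is a knave, "Farah is a knight, and also Ines is a knave" needs to be false, which holds.
Since Vera is a knave, "Iris is a knave, and also Farah is a knight" needs to be false, which holds.
Walt (knight): "Vera is a knave" — True. ✓
Farah is a knave, so "if Vera is a knave then Walt is a knave" must be false — and it is.
Since Ines is a knight, "Walt is a knave or Walt is a knight" needs to be True, which holds.

Iris is a knight, Dana is a knave, Vera is a knave, Walt is a knight, Farah is a knave, and Ines is a knight.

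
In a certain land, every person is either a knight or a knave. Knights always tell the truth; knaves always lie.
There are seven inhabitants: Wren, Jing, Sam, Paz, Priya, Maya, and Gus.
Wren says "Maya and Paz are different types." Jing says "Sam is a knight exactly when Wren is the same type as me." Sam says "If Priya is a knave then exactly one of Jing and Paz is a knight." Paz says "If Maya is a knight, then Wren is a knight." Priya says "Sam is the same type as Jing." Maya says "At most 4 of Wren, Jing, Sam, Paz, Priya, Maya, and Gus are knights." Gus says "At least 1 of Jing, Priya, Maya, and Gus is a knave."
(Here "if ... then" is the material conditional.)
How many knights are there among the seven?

6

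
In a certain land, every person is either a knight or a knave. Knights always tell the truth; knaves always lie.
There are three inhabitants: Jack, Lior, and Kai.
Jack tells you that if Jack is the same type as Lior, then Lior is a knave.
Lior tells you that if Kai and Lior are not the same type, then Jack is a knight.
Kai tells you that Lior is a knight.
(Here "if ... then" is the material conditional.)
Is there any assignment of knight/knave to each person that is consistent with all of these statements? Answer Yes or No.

No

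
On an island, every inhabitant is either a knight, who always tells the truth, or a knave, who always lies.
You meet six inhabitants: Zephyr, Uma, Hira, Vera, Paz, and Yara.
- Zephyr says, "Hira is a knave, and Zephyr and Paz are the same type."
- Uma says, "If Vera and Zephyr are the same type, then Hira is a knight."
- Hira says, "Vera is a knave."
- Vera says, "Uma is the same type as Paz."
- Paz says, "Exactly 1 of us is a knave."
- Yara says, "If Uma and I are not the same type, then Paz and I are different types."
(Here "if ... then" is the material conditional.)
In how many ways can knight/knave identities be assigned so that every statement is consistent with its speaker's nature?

2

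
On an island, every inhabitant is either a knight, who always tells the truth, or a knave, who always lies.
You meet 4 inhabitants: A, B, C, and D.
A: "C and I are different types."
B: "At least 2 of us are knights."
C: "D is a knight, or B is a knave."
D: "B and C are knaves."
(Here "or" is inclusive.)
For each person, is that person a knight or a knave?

A is a knight, B is a knight, C is a knave, and D is a knave.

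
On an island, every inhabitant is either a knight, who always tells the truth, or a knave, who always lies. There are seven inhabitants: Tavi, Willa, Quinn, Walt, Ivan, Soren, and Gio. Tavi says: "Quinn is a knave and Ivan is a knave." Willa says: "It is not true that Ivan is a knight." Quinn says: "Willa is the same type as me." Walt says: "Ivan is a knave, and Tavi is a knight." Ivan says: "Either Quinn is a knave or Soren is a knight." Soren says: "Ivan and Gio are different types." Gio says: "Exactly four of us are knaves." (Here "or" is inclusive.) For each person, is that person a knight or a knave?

As a knave, Tavi's statement "Quinn is a knave and Ivan is a knave" should be False; it is.
Willa is a knight, and the claim "it is not true that Ivan is a knight" is indeed true.
Quinn is a knight, and the claim "Willa is the same type as me" is indeed true.
As a knave, Walt's statement "Ivan is a knave, and Tavi is a knight" should be False; it is.
Ivan is a knave, and the claim "either Quinn is a knave or Soren is a knight" is indeed False.
Soren is a knave, so "Ivan and Gio are different types" must be False — and it is.
Gio is a knave; "exactly four of us are knaves" is False, as required.

Tavi is a knave, Willa is a knight, Quinn is a knight, Walt is a knave, Ivan is a knave, Soren is a knave, and Gio is a knave.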